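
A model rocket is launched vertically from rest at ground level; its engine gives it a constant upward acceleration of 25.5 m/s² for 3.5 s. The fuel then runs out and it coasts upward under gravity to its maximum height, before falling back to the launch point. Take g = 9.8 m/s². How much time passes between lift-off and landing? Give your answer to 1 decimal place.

Phase 1 (powered ascent): v₀ = 0 m/s, a = 25.5 m/s².
v = v₀ + at = 0 + (25.5)(3.5) = 89.2 m/s
Δx = v₀t + ½at² = 0·3.5 + 0.5·25.5·3.5² = 156 m

Phase 2 (coasting upward): v₀ = 89.2 m/s, a = -9.8 m/s².
v = v₀ + at → t = (0 − 89.2) / -9.8 = 9.11 s
v² = v₀² + 2aΔx → Δx = (0² − 89.2²)/(2·-9.8) = 406 m

Phase 3 (free fall): v₀ = 0 m/s, a = -9.8 m/s².
Falls 563 m from rest: t = √(2·563/9.8) = 10.7 s; v = g·t = 105 m/s.
Total time = 3.50 + 9.11 + 10.7 = 23.3 s

23.3 s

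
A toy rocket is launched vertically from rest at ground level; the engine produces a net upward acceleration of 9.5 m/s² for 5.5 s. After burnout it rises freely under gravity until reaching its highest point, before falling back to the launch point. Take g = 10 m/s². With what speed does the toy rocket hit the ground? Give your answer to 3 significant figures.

Phase 1 (powered ascent): v₀ = 0 m/s, a = 9.5 m/s².
v = v₀ + at = 0 + (9.5)(5.5) = 52.2 m/s
Δx = v₀t + ½at² = 0·5.5 + 0.5·9.5·5.5² = 144 m

Phase 2 (coasting upward): v₀ = 52.2 m/s, a = -10 m/s².
v = v₀ + at → t = (0 − 52.2) / -10 = 5.22 s
v² = v₀² + 2aΔx → Δx = (0² − 52.2²)/(2·-10) = 137 m

Phase 3 (free fall): v₀ = 0 m/s, a = -10 m/s².
Falls 280 m from rest: t = √(2·280/10) = 7.49 s; v = g·t = 74.9 m/s.
Impact speed = 74.9 m/s

74.9 m/s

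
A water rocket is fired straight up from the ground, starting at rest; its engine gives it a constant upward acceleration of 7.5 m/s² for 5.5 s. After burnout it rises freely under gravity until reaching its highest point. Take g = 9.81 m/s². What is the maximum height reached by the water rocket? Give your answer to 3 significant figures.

Phase 1 (powered ascent): v₀ = 0 m/s, a = 7.5 m/s².
v = v₀ + at = 0 + (7.5)(5.5) = 41.2 m/s
Δx = v₀t + ½at² = 0·5.5 + 0.5·7.5·5.5² = 113 m

Phase 2 (coasting upward): v₀ = 41.2 m/s, a = -9.81 m/s².
v = v₀ + at → t = (0 − 41.2) / -9.81 = 4.20 s
v² = v₀² + 2aΔx → Δx = (0² − 41.2²)/(2·-9.81) = 86.7 m
Maximum height = 113 + 86.7 = 200 m

200 m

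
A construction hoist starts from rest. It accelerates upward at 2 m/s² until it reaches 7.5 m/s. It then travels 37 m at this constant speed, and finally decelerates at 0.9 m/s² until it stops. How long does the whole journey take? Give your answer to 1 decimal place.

17.0 s

Phase 1 (accelerating): v₀ = 0 m/s, a = 2 m/s².
v = v₀ + at → t = (7.5 − 0) / 2 = 3.75 s
v² = v₀² + 2aΔx → Δx = (7.5² − 0²)/(2·2) = 14.1 m

Phase 2 (constant speed): v₀ = 7.50 m/s, a = 0 m/s².
Constant speed: t = d/v = 37/7.50 = 4.93 s

Phase 3 (decelerating): v₀ = 7.50 m/s, a = -0.9 m/s².
v = v₀ + at → t = (0 − 7.50) / -0.9 = 8.33 s
v² = v₀² + 2aΔx → Δx = (0² − 7.50²)/(2·-0.9) = 31.2 m
Total time = 3.75 + 4.93 + 8.33 = 17.0 s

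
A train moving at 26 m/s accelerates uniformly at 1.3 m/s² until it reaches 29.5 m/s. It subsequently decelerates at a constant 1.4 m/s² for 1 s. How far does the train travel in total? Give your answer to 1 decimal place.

Phase 1 (accelerating): v₀ = 26.0 m/s, a = 1.3 m/s².
v = v₀ + at → t = (29.5 − 26.0) / 1.3 = 2.69 s
v² = v₀² + 2aΔx → Δx = (29.5² − 26.0²)/(2·1.3) = 74.7 m

Phase 2 (decelerating): v₀ = 29.5 m/s, a = -1.4 m/s².
v = v₀ + at = 29.5 + (-1.4)(1) = 28.1 m/s
Δx = v₀t + ½at² = 29.5·1 + 0.5·-1.4·1² = 28.8 m
Total distance = 74.7 + 28.8 = 104 m

103.5 m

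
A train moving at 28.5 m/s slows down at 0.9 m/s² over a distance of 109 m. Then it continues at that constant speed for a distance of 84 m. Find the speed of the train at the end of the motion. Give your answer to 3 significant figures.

Phase 1 (decelerating): v₀ = 28.5 m/s, a = -0.9 m/s².
v² = v₀² + 2aΔx = 28.5² + 2·-0.9·109 = 616 → v = 24.8 m/s
t = (v − v₀)/a = (24.8 − 28.5)/-0.9 = 4.09 s

Phase 2 (constant speed): v₀ = 24.8 m/s, a = 0 m/s².
Constant speed: t = d/v = 84/24.8 = 3.38 s
Final speed = 24.8 m/s

24.8 m/s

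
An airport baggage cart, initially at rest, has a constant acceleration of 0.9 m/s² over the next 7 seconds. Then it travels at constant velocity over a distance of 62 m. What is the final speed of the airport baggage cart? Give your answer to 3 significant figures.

Phase 1 (accelerating): v₀ = 0 m/s, a = 0.9 m/s².
v = v₀ + at = 0 + (0.9)(7) = 6.30 m/s
Δx = v₀t + ½at² = 0·7 + 0.5·0.9·7² = 22.1 m

Phase 2 (constant speed): v₀ = 6.30 m/s, a = 0 m/s².
Constant speed: t = d/v = 62/6.30 = 9.84 s
Final speed = 6.30 m/s

6.30 m/s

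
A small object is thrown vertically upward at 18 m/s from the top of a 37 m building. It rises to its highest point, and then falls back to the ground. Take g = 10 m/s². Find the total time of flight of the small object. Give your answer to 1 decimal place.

5.1 s

Phase 1 (rising): v₀ = 18.0 m/s, a = -10 m/s².
v = v₀ + at → t = (0 − 18.0) / -10 = 1.80 s
v² = v₀² + 2aΔx → Δx = (0² − 18.0²)/(2·-10) = 16.2 m

Phase 2 (falling): v₀ = 0 m/s, a = -10 m/s².
Falls 53.2 m from rest: t = √(2·53.2/10) = 3.26 s; v = g·t = 32.6 m/s.
Total time = 1.80 + 3.26 = 5.06 s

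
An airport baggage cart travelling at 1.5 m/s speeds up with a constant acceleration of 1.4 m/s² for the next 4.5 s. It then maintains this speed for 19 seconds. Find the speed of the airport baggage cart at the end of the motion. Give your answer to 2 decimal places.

Phase 1 (accelerating): v₀ = 1.50 m/s, a = 1.4 m/s².
v = v₀ + at = 1.50 + (1.4)(4.5) = 7.80 m/s
Δx = v₀t + ½at² = 1.50·4.5 + 0.5·1.4·4.5² = 20.9 m

Phase 2 (constant speed): v₀ = 7.80 m/s, a = 0 m/s².
v = v₀ + at = 7.80 + (0)(19) = 7.80 m/s
Δx = v₀t + ½at² = 7.80·19 + 0.5·0·19² = 148 m
Final speed = 7.80 m/s

7.80 m/s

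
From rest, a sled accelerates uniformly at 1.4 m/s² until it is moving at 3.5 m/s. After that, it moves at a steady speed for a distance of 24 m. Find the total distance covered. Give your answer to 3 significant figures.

28.4 m

Phase 1 (accelerating): v₀ = 0 m/s, a = 1.4 m/s².
v = v₀ + at → t = (3.5 − 0) / 1.4 = 2.50 s
v² = v₀² + 2aΔx → Δx = (3.5² − 0²)/(2·1.4) = 4.38 m

Phase 2 (constant speed): v₀ = 3.50 m/s, a = 0 m/s².
Constant speed: t = d/v = 24/3.50 = 6.86 s
Total distance = 4.38 + 24.0 = 28.4 m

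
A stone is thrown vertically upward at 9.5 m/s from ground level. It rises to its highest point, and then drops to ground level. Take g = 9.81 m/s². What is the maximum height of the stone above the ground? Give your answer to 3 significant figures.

Phase 1 (rising): v₀ = 9.50 m/s, a = -9.81 m/s².
v = v₀ + at → t = (0 − 9.50) / -9.81 = 0.968 s
v² = v₀² + 2aΔx → Δx = (0² − 9.50²)/(2·-9.81) = 4.60 m
Maximum height = 4.60 m

4.60 m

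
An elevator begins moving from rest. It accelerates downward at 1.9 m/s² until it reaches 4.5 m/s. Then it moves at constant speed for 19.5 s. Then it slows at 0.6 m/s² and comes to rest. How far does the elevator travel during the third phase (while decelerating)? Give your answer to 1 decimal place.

16.9 m

Phase 1 (accelerating): v₀ = 0 m/s, a = 1.9 m/s².
v = v₀ + at → t = (4.5 − 0) / 1.9 = 2.37 s
v² = v₀² + 2aΔx → Δx = (4.5² − 0²)/(2·1.9) = 5.33 m

Phase 2 (constant speed): v₀ = 4.50 m/s, a = 0 m/s².
v = v₀ + at = 4.50 + (0)(19.5) = 4.50 m/s
Δx = v₀t + ½at² = 4.50·19.5 + 0.5·0·19.5² = 87.8 m

Phase 3 (decelerating): v₀ = 4.50 m/s, a = -0.6 m/s².
v = v₀ + at → t = (0 − 4.50) / -0.6 = 7.50 s
v² = v₀² + 2aΔx → Δx = (0² − 4.50²)/(2·-0.6) = 16.9 m
Distance in phase 3 = 16.9 m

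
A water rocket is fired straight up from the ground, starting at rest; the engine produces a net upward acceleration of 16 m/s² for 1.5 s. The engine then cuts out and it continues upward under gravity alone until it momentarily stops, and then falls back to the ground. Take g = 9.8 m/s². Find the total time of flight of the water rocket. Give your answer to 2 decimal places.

7.06 s

Phase 1 (powered ascent): v₀ = 0 m/s, a = 16 m/s².
v = v₀ + at = 0 + (16)(1.5) = 24.0 m/s
Δx = v₀t + ½at² = 0·1.5 + 0.5·16·1.5² = 18.0 m

Phase 2 (coasting upward): v₀ = 24.0 m/s, a = -9.8 m/s².
v = v₀ + at → t = (0 − 24.0) / -9.8 = 2.45 s
v² = v₀² + 2aΔx → Δx = (0² − 24.0²)/(2·-9.8) = 29.4 m

Phase 3 (free fall): v₀ = 0 m/s, a = -9.8 m/s².
Falls 47.4 m from rest: t = √(2·47.4/9.8) = 3.11 s; v = g·t = 30.5 m/s.
Total time = 1.50 + 2.45 + 3.11 = 7.06 s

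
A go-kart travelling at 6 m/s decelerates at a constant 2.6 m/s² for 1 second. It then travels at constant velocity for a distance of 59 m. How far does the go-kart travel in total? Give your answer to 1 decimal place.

63.7 m

Phase 1 (decelerating): v₀ = 6.00 m/s, a = -2.6 m/s².
v = v₀ + at = 6.00 + (-2.6)(1) = 3.40 m/s
Δx = v₀t + ½at² = 6.00·1 + 0.5·-2.6·1² = 4.70 m

Phase 2 (constant speed): v₀ = 3.40 m/s, a = 0 m/s².
Constant speed: t = d/v = 59/3.40 = 17.4 s
Total distance = 4.70 + 59.0 = 63.7 m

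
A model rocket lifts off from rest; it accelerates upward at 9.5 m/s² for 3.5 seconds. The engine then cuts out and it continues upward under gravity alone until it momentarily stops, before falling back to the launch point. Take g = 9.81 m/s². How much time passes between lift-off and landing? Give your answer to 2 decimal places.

11.72 s

Phase 1 (powered ascent): v₀ = 0 m/s, a = 9.5 m/s².
v = v₀ + at = 0 + (9.5)(3.5) = 33.2 m/s
Δx = v₀t + ½at² = 0·3.5 + 0.5·9.5·3.5² = 58.2 m

Phase 2 (coasting upward): v₀ = 33.2 m/s, a = -9.81 m/s².
v = v₀ + at → t = (0 − 33.2) / -9.81 = 3.39 s
v² = v₀² + 2aΔx → Δx = (0² − 33.2²)/(2·-9.81) = 56.3 m

Phase 3 (free fall): v₀ = 0 m/s, a = -9.81 m/s².
Falls 115 m from rest: t = √(2·115/9.81) = 4.83 s; v = g·t = 47.4 m/s.
Total time = 3.50 + 3.39 + 4.83 = 11.7 s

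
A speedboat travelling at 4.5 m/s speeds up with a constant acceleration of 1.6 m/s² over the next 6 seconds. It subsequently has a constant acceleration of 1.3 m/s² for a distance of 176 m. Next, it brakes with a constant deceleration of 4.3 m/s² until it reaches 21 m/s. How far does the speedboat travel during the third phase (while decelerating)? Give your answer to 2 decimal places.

25.05 m

Phase 1 (accelerating): v₀ = 4.50 m/s, a = 1.6 m/s².
v = v₀ + at = 4.50 + (1.6)(6) = 14.1 m/s
Δx = v₀t + ½at² = 4.50·6 + 0.5·1.6·6² = 55.8 m

Phase 2 (accelerating): v₀ = 14.1 m/s, a = 1.3 m/s².
v² = v₀² + 2aΔx = 14.1² + 2·1.3·176 = 656 → v = 25.6 m/s
t = (v − v₀)/a = (25.6 − 14.1)/1.3 = 8.86 s

Phase 3 (decelerating): v₀ = 25.6 m/s, a = -4.3 m/s².
v = v₀ + at → t = (21 − 25.6) / -4.3 = 1.07 s
v² = v₀² + 2aΔx → Δx = (21² − 25.6²)/(2·-4.3) = 25.0 m
Distance in phase 3 = 25.0 m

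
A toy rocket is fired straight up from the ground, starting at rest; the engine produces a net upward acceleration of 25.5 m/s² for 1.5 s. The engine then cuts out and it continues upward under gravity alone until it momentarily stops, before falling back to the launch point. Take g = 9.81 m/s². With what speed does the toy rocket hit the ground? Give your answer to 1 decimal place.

45.0 m/s

Phase 1 (powered ascent): v₀ = 0 m/s, a = 25.5 m/s².
v = v₀ + at = 0 + (25.5)(1.5) = 38.2 m/s
Δx = v₀t + ½at² = 0·1.5 + 0.5·25.5·1.5² = 28.7 m

Phase 2 (coasting upward): v₀ = 38.2 m/s, a = -9.81 m/s².
v = v₀ + at → t = (0 − 38.2) / -9.81 = 3.90 s
v² = v₀² + 2aΔx → Δx = (0² − 38.2²)/(2·-9.81) = 74.6 m

Phase 3 (free fall): v₀ = 0 m/s, a = -9.81 m/s².
Falls 103 m from rest: t = √(2·103/9.81) = 4.59 s; v = g·t = 45.0 m/s.
Impact speed = 45.0 m/s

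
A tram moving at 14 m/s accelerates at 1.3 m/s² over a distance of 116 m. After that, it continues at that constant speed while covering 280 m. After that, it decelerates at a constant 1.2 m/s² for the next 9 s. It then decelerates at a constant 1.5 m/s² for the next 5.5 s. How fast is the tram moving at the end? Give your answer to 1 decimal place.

3.3 m/s

Phase 1 (accelerating): v₀ = 14.0 m/s, a = 1.3 m/s².
v² = v₀² + 2aΔx = 14.0² + 2·1.3·116 = 498 → v = 22.3 m/s
t = (v − v₀)/a = (22.3 − 14.0)/1.3 = 6.39 s

Phase 2 (constant speed): v₀ = 22.3 m/s, a = 0 m/s².
Constant speed: t = d/v = 280/22.3 = 12.6 s

Phase 3 (decelerating): v₀ = 22.3 m/s, a = -1.2 m/s².
v = v₀ + at = 22.3 + (-1.2)(9) = 11.5 m/s
Δx = v₀t + ½at² = 22.3·9 + 0.5·-1.2·9² = 152 m

Phase 4 (decelerating): v₀ = 11.5 m/s, a = -1.5 m/s².
v = v₀ + at = 11.5 + (-1.5)(5.5) = 3.26 m/s
Δx = v₀t + ½at² = 11.5·5.5 + 0.5·-1.5·5.5² = 40.6 m
Final speed = 3.26 m/s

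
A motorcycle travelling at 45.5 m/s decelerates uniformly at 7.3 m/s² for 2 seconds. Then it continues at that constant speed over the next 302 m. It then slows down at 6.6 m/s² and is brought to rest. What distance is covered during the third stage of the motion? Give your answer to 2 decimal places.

72.33 m

Phase 1 (decelerating): v₀ = 45.5 m/s, a = -7.3 m/s².
v = v₀ + at = 45.5 + (-7.3)(2) = 30.9 m/s
Δx = v₀t + ½at² = 45.5·2 + 0.5·-7.3·2² = 76.4 m

Phase 2 (constant speed): v₀ = 30.9 m/s, a = 0 m/s².
Constant speed: t = d/v = 302/30.9 = 9.77 s

Phase 3 (decelerating): v₀ = 30.9 m/s, a = -6.6 m/s².
v = v₀ + at → t = (0 − 30.9) / -6.6 = 4.68 s
v² = v₀² + 2aΔx → Δx = (0² − 30.9²)/(2·-6.6) = 72.3 m
Distance in phase 3 = 72.3 m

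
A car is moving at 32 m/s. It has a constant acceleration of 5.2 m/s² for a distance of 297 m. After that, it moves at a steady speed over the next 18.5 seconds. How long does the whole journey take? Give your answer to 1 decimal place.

24.7 s

Phase 1 (accelerating): v₀ = 32.0 m/s, a = 5.2 m/s².
v² = v₀² + 2aΔx = 32.0² + 2·5.2·297 = 4110 → v = 64.1 m/s
t = (v − v₀)/a = (64.1 − 32.0)/5.2 = 6.18 s

Phase 2 (constant speed): v₀ = 64.1 m/s, a = 0 m/s².
v = v₀ + at = 64.1 + (0)(18.5) = 64.1 m/s
Δx = v₀t + ½at² = 64.1·18.5 + 0.5·0·18.5² = 1190 m
Total time = 6.18 + 18.5 = 24.7 s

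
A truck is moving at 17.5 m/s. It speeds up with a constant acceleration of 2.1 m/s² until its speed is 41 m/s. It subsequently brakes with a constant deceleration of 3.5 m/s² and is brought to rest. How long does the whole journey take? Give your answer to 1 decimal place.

Phase 1 (accelerating): v₀ = 17.5 m/s, a = 2.1 m/s².
v = v₀ + at → t = (41 − 17.5) / 2.1 = 11.2 s
v² = v₀² + 2aΔx → Δx = (41² − 17.5²)/(2·2.1) = 327 m

Phase 2 (decelerating): v₀ = 41.0 m/s, a = -3.5 m/s².
v = v₀ + at → t = (0 − 41.0) / -3.5 = 11.7 s
v² = v₀² + 2aΔx → Δx = (0² − 41.0²)/(2·-3.5) = 240 m
Total time = 11.2 + 11.7 = 22.9 s

22.9 s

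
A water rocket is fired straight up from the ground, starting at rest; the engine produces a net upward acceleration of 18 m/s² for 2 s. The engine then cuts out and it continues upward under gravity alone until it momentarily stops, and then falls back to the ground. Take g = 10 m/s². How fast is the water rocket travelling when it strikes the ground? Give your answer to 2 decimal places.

Phase 1 (powered ascent): v₀ = 0 m/s, a = 18 m/s².
v = v₀ + at = 0 + (18)(2) = 36.0 m/s
Δx = v₀t + ½at² = 0·2 + 0.5·18·2² = 36.0 m

Phase 2 (coasting upward): v₀ = 36.0 m/s, a = -10 m/s².
v = v₀ + at → t = (0 − 36.0) / -10 = 3.60 s
v² = v₀² + 2aΔx → Δx = (0² − 36.0²)/(2·-10) = 64.8 m

Phase 3 (free fall): v₀ = 0 m/s, a = -10 m/s².
Falls 101 m from rest: t = √(2·101/10) = 4.49 s; v = g·t = 44.9 m/s.
Impact speed = 44.9 m/s

44.90 m/s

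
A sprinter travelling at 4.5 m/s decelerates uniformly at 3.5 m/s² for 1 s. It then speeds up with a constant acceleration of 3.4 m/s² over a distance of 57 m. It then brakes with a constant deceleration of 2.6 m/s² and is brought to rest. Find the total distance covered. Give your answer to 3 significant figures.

Phase 1 (decelerating): v₀ = 4.50 m/s, a = -3.5 m/s².
v = v₀ + at = 4.50 + (-3.5)(1) = 1.00 m/s
Δx = v₀t + ½at² = 4.50·1 + 0.5·-3.5·1² = 2.75 m

Phase 2 (accelerating): v₀ = 1.00 m/s, a = 3.4 m/s².
v² = v₀² + 2aΔx = 1.00² + 2·3.4·57 = 389 → v = 19.7 m/s
t = (v − v₀)/a = (19.7 − 1.00)/3.4 = 5.50 s

Phase 3 (decelerating): v₀ = 19.7 m/s, a = -2.6 m/s².
v = v₀ + at → t = (0 − 19.7) / -2.6 = 7.58 s
v² = v₀² + 2aΔx → Δx = (0² − 19.7²)/(2·-2.6) = 74.7 m
Total distance = 2.75 + 57.0 + 74.7 = 134 m

134 m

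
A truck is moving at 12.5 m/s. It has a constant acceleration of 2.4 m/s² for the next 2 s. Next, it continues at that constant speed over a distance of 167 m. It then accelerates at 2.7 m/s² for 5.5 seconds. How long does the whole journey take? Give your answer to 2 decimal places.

Phase 1 (accelerating): v₀ = 12.5 m/s, a = 2.4 m/s².
v = v₀ + at = 12.5 + (2.4)(2) = 17.3 m/s
Δx = v₀t + ½at² = 12.5·2 + 0.5·2.4·2² = 29.8 m

Phase 2 (constant speed): v₀ = 17.3 m/s, a = 0 m/s².
Constant speed: t = d/v = 167/17.3 = 9.65 s

Phase 3 (accelerating): v₀ = 17.3 m/s, a = 2.7 m/s².
v = v₀ + at = 17.3 + (2.7)(5.5) = 32.2 m/s
Δx = v₀t + ½at² = 17.3·5.5 + 0.5·2.7·5.5² = 136 m
Total time = 2.00 + 9.65 + 5.50 = 17.2 s

17.15 s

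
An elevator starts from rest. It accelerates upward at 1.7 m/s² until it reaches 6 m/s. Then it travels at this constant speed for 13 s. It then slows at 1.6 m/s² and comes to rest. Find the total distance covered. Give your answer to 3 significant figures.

99.8 m

Phase 1 (accelerating): v₀ = 0 m/s, a = 1.7 m/s².
v = v₀ + at → t = (6 − 0) / 1.7 = 3.53 s
v² = v₀² + 2aΔx → Δx = (6² − 0²)/(2·1.7) = 10.6 m

Phase 2 (constant speed): v₀ = 6.00 m/s, a = 0 m/s².
v = v₀ + at = 6.00 + (0)(13) = 6.00 m/s
Δx = v₀t + ½at² = 6.00·13 + 0.5·0·13² = 78.0 m

Phase 3 (decelerating): v₀ = 6.00 m/s, a = -1.6 m/s².
v = v₀ + at → t = (0 − 6.00) / -1.6 = 3.75 s
v² = v₀² + 2aΔx → Δx = (0² − 6.00²)/(2·-1.6) = 11.2 m
Total distance = 10.6 + 78.0 + 11.2 = 99.8 m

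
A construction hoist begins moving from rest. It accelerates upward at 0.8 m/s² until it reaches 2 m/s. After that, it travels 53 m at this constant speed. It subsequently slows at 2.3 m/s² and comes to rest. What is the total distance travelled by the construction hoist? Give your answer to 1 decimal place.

Phase 1 (accelerating): v₀ = 0 m/s, a = 0.8 m/s².
v = v₀ + at → t = (2 − 0) / 0.8 = 2.50 s
v² = v₀² + 2aΔx → Δx = (2² − 0²)/(2·0.8) = 2.50 m

Phase 2 (constant speed): v₀ = 2.00 m/s, a = 0 m/s².
Constant speed: t = d/v = 53/2.00 = 26.5 s

Phase 3 (decelerating): v₀ = 2.00 m/s, a = -2.3 m/s².
v = v₀ + at → t = (0 − 2.00) / -2.3 = 0.870 s
v² = v₀² + 2aΔx → Δx = (0² − 2.00²)/(2·-2.3) = 0.870 m
Total distance = 2.50 + 53.0 + 0.870 = 56.4 m

56.4 m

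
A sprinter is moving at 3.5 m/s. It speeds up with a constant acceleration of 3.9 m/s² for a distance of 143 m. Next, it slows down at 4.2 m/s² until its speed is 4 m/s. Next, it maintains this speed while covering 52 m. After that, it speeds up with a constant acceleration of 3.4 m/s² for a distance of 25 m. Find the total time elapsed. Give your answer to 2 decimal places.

30.59 s

Phase 1 (accelerating): v₀ = 3.50 m/s, a = 3.9 m/s².
v² = v₀² + 2aΔx = 3.50² + 2·3.9·143 = 1130 → v = 33.6 m/s
t = (v − v₀)/a = (33.6 − 3.50)/3.9 = 7.71 s

Phase 2 (decelerating): v₀ = 33.6 m/s, a = -4.2 m/s².
v = v₀ + at → t = (4 − 33.6) / -4.2 = 7.04 s
v² = v₀² + 2aΔx → Δx = (4² − 33.6²)/(2·-4.2) = 132 m

Phase 3 (constant speed): v₀ = 4.00 m/s, a = 0 m/s².
Constant speed: t = d/v = 52/4.00 = 13.0 s

Phase 4 (accelerating): v₀ = 4.00 m/s, a = 3.4 m/s².
v² = v₀² + 2aΔx = 4.00² + 2·3.4·25 = 186 → v = 13.6 m/s
t = (v − v₀)/a = (13.6 − 4.00)/3.4 = 2.83 s
Total time = 7.71 + 7.04 + 13.0 + 2.83 = 30.6 s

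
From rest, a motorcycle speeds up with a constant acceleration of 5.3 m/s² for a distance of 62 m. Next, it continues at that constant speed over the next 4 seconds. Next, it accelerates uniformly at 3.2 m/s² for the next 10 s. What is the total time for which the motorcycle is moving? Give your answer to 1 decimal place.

18.8 s

Phase 1 (accelerating): v₀ = 0 m/s, a = 5.3 m/s².
v² = v₀² + 2aΔx = 0² + 2·5.3·62 = 657 → v = 25.6 m/s
t = (v − v₀)/a = (25.6 − 0)/5.3 = 4.84 s

Phase 2 (constant speed): v₀ = 25.6 m/s, a = 0 m/s².
v = v₀ + at = 25.6 + (0)(4) = 25.6 m/s
Δx = v₀t + ½at² = 25.6·4 + 0.5·0·4² = 103 m

Phase 3 (accelerating): v₀ = 25.6 m/s, a = 3.2 m/s².
v = v₀ + at = 25.6 + (3.2)(10) = 57.6 m/s
Δx = v₀t + ½at² = 25.6·10 + 0.5·3.2·10² = 416 m
Total time = 4.84 + 4.00 + 10.0 = 18.8 s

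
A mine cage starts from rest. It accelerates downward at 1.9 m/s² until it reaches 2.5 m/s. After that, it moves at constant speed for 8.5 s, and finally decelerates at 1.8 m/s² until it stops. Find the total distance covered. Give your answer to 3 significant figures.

Phase 1 (accelerating): v₀ = 0 m/s, a = 1.9 m/s².
v = v₀ + at → t = (2.5 − 0) / 1.9 = 1.32 s
v² = v₀² + 2aΔx → Δx = (2.5² − 0²)/(2·1.9) = 1.64 m

Phase 2 (constant speed): v₀ = 2.50 m/s, a = 0 m/s².
v = v₀ + at = 2.50 + (0)(8.5) = 2.50 m/s
Δx = v₀t + ½at² = 2.50·8.5 + 0.5·0·8.5² = 21.2 m

Phase 3 (decelerating): v₀ = 2.50 m/s, a = -1.8 m/s².
v = v₀ + at → t = (0 − 2.50) / -1.8 = 1.39 s
v² = v₀² + 2aΔx → Δx = (0² − 2.50²)/(2·-1.8) = 1.74 m
Total distance = 1.64 + 21.2 + 1.74 = 24.6 m

24.6 m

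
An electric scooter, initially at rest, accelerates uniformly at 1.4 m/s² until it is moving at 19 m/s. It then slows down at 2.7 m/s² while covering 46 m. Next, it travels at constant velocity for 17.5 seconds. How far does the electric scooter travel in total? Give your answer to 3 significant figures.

361 m

Phase 1 (accelerating): v₀ = 0 m/s, a = 1.4 m/s².
v = v₀ + at → t = (19 − 0) / 1.4 = 13.6 s
v² = v₀² + 2aΔx → Δx = (19² − 0²)/(2·1.4) = 129 m

Phase 2 (decelerating): v₀ = 19.0 m/s, a = -2.7 m/s².
v² = v₀² + 2aΔx = 19.0² + 2·-2.7·46 = 113 → v = 10.6 m/s
t = (v − v₀)/a = (10.6 − 19.0)/-2.7 = 3.11 s

Phase 3 (constant speed): v₀ = 10.6 m/s, a = 0 m/s².
v = v₀ + at = 10.6 + (0)(17.5) = 10.6 m/s
Δx = v₀t + ½at² = 10.6·17.5 + 0.5·0·17.5² = 186 m
Total distance = 129 + 46.0 + 186 = 361 m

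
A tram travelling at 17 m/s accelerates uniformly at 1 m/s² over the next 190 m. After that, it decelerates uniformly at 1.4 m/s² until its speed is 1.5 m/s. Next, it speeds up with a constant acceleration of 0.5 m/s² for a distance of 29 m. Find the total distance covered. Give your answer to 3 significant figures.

457 m

Phase 1 (accelerating): v₀ = 17.0 m/s, a = 1 m/s².
v² = v₀² + 2aΔx = 17.0² + 2·1·190 = 669 → v = 25.9 m/s
t = (v − v₀)/a = (25.9 − 17.0)/1 = 8.87 s

Phase 2 (decelerating): v₀ = 25.9 m/s, a = -1.4 m/s².
v = v₀ + at → t = (1.5 − 25.9) / -1.4 = 17.4 s
v² = v₀² + 2aΔx → Δx = (1.5² − 25.9²)/(2·-1.4) = 238 m

Phase 3 (accelerating): v₀ = 1.50 m/s, a = 0.5 m/s².
v² = v₀² + 2aΔx = 1.50² + 2·0.5·29 = 31.2 → v = 5.59 m/s
t = (v − v₀)/a = (5.59 − 1.50)/0.5 = 8.18 s
Total distance = 190 + 238 + 29.0 = 457 m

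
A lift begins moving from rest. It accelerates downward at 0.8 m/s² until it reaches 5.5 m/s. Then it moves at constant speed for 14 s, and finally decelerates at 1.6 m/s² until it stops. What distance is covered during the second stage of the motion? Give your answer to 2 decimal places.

77.00 m

Phase 1 (accelerating): v₀ = 0 m/s, a = 0.8 m/s².
v = v₀ + at → t = (5.5 − 0) / 0.8 = 6.88 s
v² = v₀² + 2aΔx → Δx = (5.5² − 0²)/(2·0.8) = 18.9 m

Phase 2 (constant speed): v₀ = 5.50 m/s, a = 0 m/s².
v = v₀ + at = 5.50 + (0)(14) = 5.50 m/s
Δx = v₀t + ½at² = 5.50·14 + 0.5·0·14² = 77.0 m
Distance in phase 2 = 77.0 m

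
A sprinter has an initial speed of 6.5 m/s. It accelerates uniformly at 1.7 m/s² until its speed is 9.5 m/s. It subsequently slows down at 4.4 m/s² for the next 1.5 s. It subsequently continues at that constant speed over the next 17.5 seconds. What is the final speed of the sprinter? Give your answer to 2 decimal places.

2.90 m/s

Phase 1 (accelerating): v₀ = 6.50 m/s, a = 1.7 m/s².
v = v₀ + at → t = (9.5 − 6.50) / 1.7 = 1.76 s
v² = v₀² + 2aΔx → Δx = (9.5² − 6.50²)/(2·1.7) = 14.1 m

Phase 2 (decelerating): v₀ = 9.50 m/s, a = -4.4 m/s².
v = v₀ + at = 9.50 + (-4.4)(1.5) = 2.90 m/s
Δx = v₀t + ½at² = 9.50·1.5 + 0.5·-4.4·1.5² = 9.30 m

Phase 3 (constant speed): v₀ = 2.90 m/s, a = 0 m/s².
v = v₀ + at = 2.90 + (0)(17.5) = 2.90 m/s
Δx = v₀t + ½at² = 2.90·17.5 + 0.5·0·17.5² = 50.7 m
Final speed = 2.90 m/s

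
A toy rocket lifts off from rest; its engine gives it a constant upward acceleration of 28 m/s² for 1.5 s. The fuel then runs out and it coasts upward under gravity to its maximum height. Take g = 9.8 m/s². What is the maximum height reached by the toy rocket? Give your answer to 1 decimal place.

Phase 1 (powered ascent): v₀ = 0 m/s, a = 28 m/s².
v = v₀ + at = 0 + (28)(1.5) = 42.0 m/s
Δx = v₀t + ½at² = 0·1.5 + 0.5·28·1.5² = 31.5 m

Phase 2 (coasting upward): v₀ = 42.0 m/s, a = -9.8 m/s².
v = v₀ + at → t = (0 − 42.0) / -9.8 = 4.29 s
v² = v₀² + 2aΔx → Δx = (0² − 42.0²)/(2·-9.8) = 90.0 m
Maximum height = 31.5 + 90.0 = 122 m

121.5 m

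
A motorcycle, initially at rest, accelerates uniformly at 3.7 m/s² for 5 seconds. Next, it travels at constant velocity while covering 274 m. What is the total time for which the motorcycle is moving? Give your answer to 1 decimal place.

19.8 s

Phase 1 (accelerating): v₀ = 0 m/s, a = 3.7 m/s².
v = v₀ + at = 0 + (3.7)(5) = 18.5 m/s
Δx = v₀t + ½at² = 0·5 + 0.5·3.7·5² = 46.2 m

Phase 2 (constant speed): v₀ = 18.5 m/s, a = 0 m/s².
Constant speed: t = d/v = 274/18.5 = 14.8 s
Total time = 5.00 + 14.8 = 19.8 s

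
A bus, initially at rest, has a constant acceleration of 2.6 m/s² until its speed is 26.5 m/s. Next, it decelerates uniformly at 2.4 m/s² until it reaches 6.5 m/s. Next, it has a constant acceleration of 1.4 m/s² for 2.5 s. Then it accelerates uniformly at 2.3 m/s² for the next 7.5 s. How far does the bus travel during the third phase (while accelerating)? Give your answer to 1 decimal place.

Phase 1 (accelerating): v₀ = 0 m/s, a = 2.6 m/s².
v = v₀ + at → t = (26.5 − 0) / 2.6 = 10.2 s
v² = v₀² + 2aΔx → Δx = (26.5² − 0²)/(2·2.6) = 135 m

Phase 2 (decelerating): v₀ = 26.5 m/s, a = -2.4 m/s².
v = v₀ + at → t = (6.5 − 26.5) / -2.4 = 8.33 s
v² = v₀² + 2aΔx → Δx = (6.5² − 26.5²)/(2·-2.4) = 138 m

Phase 3 (accelerating): v₀ = 6.50 m/s, a = 1.4 m/s².
v = v₀ + at = 6.50 + (1.4)(2.5) = 10.0 m/s
Δx = v₀t + ½at² = 6.50·2.5 + 0.5·1.4·2.5² = 20.6 m
Distance in phase 3 = 20.6 m

20.6 m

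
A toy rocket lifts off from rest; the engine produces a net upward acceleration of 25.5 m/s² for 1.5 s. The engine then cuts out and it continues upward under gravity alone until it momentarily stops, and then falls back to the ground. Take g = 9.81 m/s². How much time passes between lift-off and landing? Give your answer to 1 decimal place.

Phase 1 (powered ascent): v₀ = 0 m/s, a = 25.5 m/s².
v = v₀ + at = 0 + (25.5)(1.5) = 38.2 m/s
Δx = v₀t + ½at² = 0·1.5 + 0.5·25.5·1.5² = 28.7 m

Phase 2 (coasting upward): v₀ = 38.2 m/s, a = -9.81 m/s².
v = v₀ + at → t = (0 − 38.2) / -9.81 = 3.90 s
v² = v₀² + 2aΔx → Δx = (0² − 38.2²)/(2·-9.81) = 74.6 m

Phase 3 (free fall): v₀ = 0 m/s, a = -9.81 m/s².
Falls 103 m from rest: t = √(2·103/9.81) = 4.59 s; v = g·t = 45.0 m/s.
Total time = 1.50 + 3.90 + 4.59 = 9.99 s

10.0 s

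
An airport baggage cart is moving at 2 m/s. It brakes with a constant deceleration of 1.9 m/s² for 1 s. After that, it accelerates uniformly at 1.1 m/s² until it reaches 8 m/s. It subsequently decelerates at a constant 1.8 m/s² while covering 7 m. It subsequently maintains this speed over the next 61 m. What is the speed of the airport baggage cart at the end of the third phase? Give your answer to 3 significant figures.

Phase 1 (decelerating): v₀ = 2.00 m/s, a = -1.9 m/s².
v = v₀ + at = 2.00 + (-1.9)(1) = 0.100 m/s
Δx = v₀t + ½at² = 2.00·1 + 0.5·-1.9·1² = 1.05 m

Phase 2 (accelerating): v₀ = 0.100 m/s, a = 1.1 m/s².
v = v₀ + at → t = (8 − 0.100) / 1.1 = 7.18 s
v² = v₀² + 2aΔx → Δx = (8² − 0.100²)/(2·1.1) = 29.1 m

Phase 3 (decelerating): v₀ = 8.00 m/s, a = -1.8 m/s².
v² = v₀² + 2aΔx = 8.00² + 2·-1.8·7 = 38.8 → v = 6.23 m/s
t = (v − v₀)/a = (6.23 − 8.00)/-1.8 = 0.984 s
Speed at end of phase 3 = 6.23 m/s

6.23 m/s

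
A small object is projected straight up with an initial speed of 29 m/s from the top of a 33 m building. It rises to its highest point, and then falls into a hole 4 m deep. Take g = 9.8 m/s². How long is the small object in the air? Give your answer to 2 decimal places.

7.00 s

Phase 1 (rising): v₀ = 29.0 m/s, a = -9.8 m/s².
v = v₀ + at → t = (0 − 29.0) / -9.8 = 2.96 s
v² = v₀² + 2aΔx → Δx = (0² − 29.0²)/(2·-9.8) = 42.9 m

Phase 2 (falling): v₀ = 0 m/s, a = -9.8 m/s².
Falls 79.9 m from rest: t = √(2·79.9/9.8) = 4.04 s; v = g·t = 39.6 m/s.
Total time = 2.96 + 4.04 = 7.00 s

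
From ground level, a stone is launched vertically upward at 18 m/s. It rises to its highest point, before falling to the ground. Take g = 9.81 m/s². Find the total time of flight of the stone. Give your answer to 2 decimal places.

3.67 s

Phase 1 (rising): v₀ = 18.0 m/s, a = -9.81 m/s².
v = v₀ + at → t = (0 − 18.0) / -9.81 = 1.83 s
v² = v₀² + 2aΔx → Δx = (0² − 18.0²)/(2·-9.81) = 16.5 m

Phase 2 (falling): v₀ = 0 m/s, a = -9.81 m/s².
Falls 16.5 m from rest: t = √(2·16.5/9.81) = 1.83 s; v = g·t = 18.0 m/s.
Total time = 1.83 + 1.83 = 3.67 s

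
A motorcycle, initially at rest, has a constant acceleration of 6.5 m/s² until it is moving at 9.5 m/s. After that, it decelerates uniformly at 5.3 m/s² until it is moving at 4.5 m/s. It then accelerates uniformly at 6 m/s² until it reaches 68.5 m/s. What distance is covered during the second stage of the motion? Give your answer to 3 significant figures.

6.60 m

Phase 1 (accelerating): v₀ = 0 m/s, a = 6.5 m/s².
v = v₀ + at → t = (9.5 − 0) / 6.5 = 1.46 s
v² = v₀² + 2aΔx → Δx = (9.5² − 0²)/(2·6.5) = 6.94 m

Phase 2 (decelerating): v₀ = 9.50 m/s, a = -5.3 m/s².
v = v₀ + at → t = (4.5 − 9.50) / -5.3 = 0.943 s
v² = v₀² + 2aΔx → Δx = (4.5² − 9.50²)/(2·-5.3) = 6.60 m
Distance in phase 2 = 6.60 m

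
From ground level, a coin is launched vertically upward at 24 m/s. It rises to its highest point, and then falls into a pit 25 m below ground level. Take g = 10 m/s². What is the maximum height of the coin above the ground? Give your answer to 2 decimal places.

Phase 1 (rising): v₀ = 24.0 m/s, a = -10 m/s².
v = v₀ + at → t = (0 − 24.0) / -10 = 2.40 s
v² = v₀² + 2aΔx → Δx = (0² − 24.0²)/(2·-10) = 28.8 m
Maximum height = 28.8 m

28.80 m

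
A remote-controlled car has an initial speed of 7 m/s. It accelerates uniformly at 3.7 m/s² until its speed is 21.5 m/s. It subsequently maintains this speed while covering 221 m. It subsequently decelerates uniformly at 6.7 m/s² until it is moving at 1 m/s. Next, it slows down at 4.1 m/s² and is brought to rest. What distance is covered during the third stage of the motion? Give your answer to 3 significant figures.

34.4 m

Phase 1 (accelerating): v₀ = 7.00 m/s, a = 3.7 m/s².
v = v₀ + at → t = (21.5 − 7.00) / 3.7 = 3.92 s
v² = v₀² + 2aΔx → Δx = (21.5² − 7.00²)/(2·3.7) = 55.8 m

Phase 2 (constant speed): v₀ = 21.5 m/s, a = 0 m/s².
Constant speed: t = d/v = 221/21.5 = 10.3 s

Phase 3 (decelerating): v₀ = 21.5 m/s, a = -6.7 m/s².
v = v₀ + at → t = (1 − 21.5) / -6.7 = 3.06 s
v² = v₀² + 2aΔx → Δx = (1² − 21.5²)/(2·-6.7) = 34.4 m
Distance in phase 3 = 34.4 m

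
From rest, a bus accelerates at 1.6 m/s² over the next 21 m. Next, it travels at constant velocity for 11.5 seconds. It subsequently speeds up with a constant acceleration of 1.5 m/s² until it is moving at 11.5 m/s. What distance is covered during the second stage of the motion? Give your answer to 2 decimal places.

Phase 1 (accelerating): v₀ = 0 m/s, a = 1.6 m/s².
v² = v₀² + 2aΔx = 0² + 2·1.6·21 = 67.2 → v = 8.20 m/s
t = (v − v₀)/a = (8.20 − 0)/1.6 = 5.12 s

Phase 2 (constant speed): v₀ = 8.20 m/s, a = 0 m/s².
v = v₀ + at = 8.20 + (0)(11.5) = 8.20 m/s
Δx = v₀t + ½at² = 8.20·11.5 + 0.5·0·11.5² = 94.3 m
Distance in phase 2 = 94.3 m

94.27 m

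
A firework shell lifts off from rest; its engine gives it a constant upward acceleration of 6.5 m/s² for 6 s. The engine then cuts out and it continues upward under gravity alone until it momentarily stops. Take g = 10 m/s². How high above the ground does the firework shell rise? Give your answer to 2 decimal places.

193.05 m

Phase 1 (powered ascent): v₀ = 0 m/s, a = 6.5 m/s².
v = v₀ + at = 0 + (6.5)(6) = 39.0 m/s
Δx = v₀t + ½at² = 0·6 + 0.5·6.5·6² = 117 m

Phase 2 (coasting upward): v₀ = 39.0 m/s, a = -10 m/s².
v = v₀ + at → t = (0 − 39.0) / -10 = 3.90 s
v² = v₀² + 2aΔx → Δx = (0² − 39.0²)/(2·-10) = 76.0 m
Maximum height = 117 + 76.0 = 193 m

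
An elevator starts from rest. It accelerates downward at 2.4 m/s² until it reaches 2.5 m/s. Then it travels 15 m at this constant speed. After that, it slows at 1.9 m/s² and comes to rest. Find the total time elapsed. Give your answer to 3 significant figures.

8.36 s

Phase 1 (accelerating): v₀ = 0 m/s, a = 2.4 m/s².
v = v₀ + at → t = (2.5 − 0) / 2.4 = 1.04 s
v² = v₀² + 2aΔx → Δx = (2.5² − 0²)/(2·2.4) = 1.30 m

Phase 2 (constant speed): v₀ = 2.50 m/s, a = 0 m/s².
Constant speed: t = d/v = 15/2.50 = 6.00 s

Phase 3 (decelerating): v₀ = 2.50 m/s, a = -1.9 m/s².
v = v₀ + at → t = (0 − 2.50) / -1.9 = 1.32 s
v² = v₀² + 2aΔx → Δx = (0² − 2.50²)/(2·-1.9) = 1.64 m
Total time = 1.04 + 6.00 + 1.32 = 8.36 s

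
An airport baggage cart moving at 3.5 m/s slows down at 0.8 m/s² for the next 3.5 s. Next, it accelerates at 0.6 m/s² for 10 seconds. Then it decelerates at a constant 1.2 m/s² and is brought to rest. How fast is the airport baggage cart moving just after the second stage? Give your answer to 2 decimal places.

6.70 m/s

Phase 1 (decelerating): v₀ = 3.50 m/s, a = -0.8 m/s².
v = v₀ + at = 3.50 + (-0.8)(3.5) = 0.700 m/s
Δx = v₀t + ½at² = 3.50·3.5 + 0.5·-0.8·3.5² = 7.35 m

Phase 2 (accelerating): v₀ = 0.700 m/s, a = 0.6 m/s².
v = v₀ + at = 0.700 + (0.6)(10) = 6.70 m/s
Δx = v₀t + ½at² = 0.700·10 + 0.5·0.6·10² = 37.0 m
Speed at end of phase 2 = 6.70 m/s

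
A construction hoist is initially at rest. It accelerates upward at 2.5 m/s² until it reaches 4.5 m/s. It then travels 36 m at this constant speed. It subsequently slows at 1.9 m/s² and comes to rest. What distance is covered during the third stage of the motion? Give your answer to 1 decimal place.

Phase 1 (accelerating): v₀ = 0 m/s, a = 2.5 m/s².
v = v₀ + at → t = (4.5 − 0) / 2.5 = 1.80 s
v² = v₀² + 2aΔx → Δx = (4.5² − 0²)/(2·2.5) = 4.05 m

Phase 2 (constant speed): v₀ = 4.50 m/s, a = 0 m/s².
Constant speed: t = d/v = 36/4.50 = 8.00 s

Phase 3 (decelerating): v₀ = 4.50 m/s, a = -1.9 m/s².
v = v₀ + at → t = (0 − 4.50) / -1.9 = 2.37 s
v² = v₀² + 2aΔx → Δx = (0² − 4.50²)/(2·-1.9) = 5.33 m
Distance in phase 3 = 5.33 m

5.3 m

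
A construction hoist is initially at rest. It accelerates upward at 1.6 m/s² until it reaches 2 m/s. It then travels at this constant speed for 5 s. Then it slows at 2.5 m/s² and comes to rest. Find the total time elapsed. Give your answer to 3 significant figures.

7.05 s

Phase 1 (accelerating): v₀ = 0 m/s, a = 1.6 m/s².
v = v₀ + at → t = (2 − 0) / 1.6 = 1.25 s
v² = v₀² + 2aΔx → Δx = (2² − 0²)/(2·1.6) = 1.25 m

Phase 2 (constant speed): v₀ = 2.00 m/s, a = 0 m/s².
v = v₀ + at = 2.00 + (0)(5) = 2.00 m/s
Δx = v₀t + ½at² = 2.00·5 + 0.5·0·5² = 10.0 m

Phase 3 (decelerating): v₀ = 2.00 m/s, a = -2.5 m/s².
v = v₀ + at → t = (0 − 2.00) / -2.5 = 0.800 s
v² = v₀² + 2aΔx → Δx = (0² − 2.00²)/(2·-2.5) = 0.800 m
Total time = 1.25 + 5.00 + 0.800 = 7.05 s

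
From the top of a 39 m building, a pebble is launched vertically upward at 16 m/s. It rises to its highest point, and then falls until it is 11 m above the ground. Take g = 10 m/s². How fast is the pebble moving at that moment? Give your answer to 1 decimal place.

Phase 1 (rising): v₀ = 16.0 m/s, a = -10 m/s².
v = v₀ + at → t = (0 − 16.0) / -10 = 1.60 s
v² = v₀² + 2aΔx → Δx = (0² − 16.0²)/(2·-10) = 12.8 m

Phase 2 (falling): v₀ = 0 m/s, a = -10 m/s².
Falls 40.8 m from rest: t = √(2·40.8/10) = 2.86 s; v = g·t = 28.6 m/s.
Final speed = 28.6 m/s

28.6 m/s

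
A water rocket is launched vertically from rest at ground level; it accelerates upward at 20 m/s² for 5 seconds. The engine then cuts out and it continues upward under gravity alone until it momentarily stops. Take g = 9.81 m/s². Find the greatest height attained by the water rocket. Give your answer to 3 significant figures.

760 m

Phase 1 (powered ascent): v₀ = 0 m/s, a = 20 m/s².
v = v₀ + at = 0 + (20)(5) = 100 m/s
Δx = v₀t + ½at² = 0·5 + 0.5·20·5² = 250 m

Phase 2 (coasting upward): v₀ = 100 m/s, a = -9.81 m/s².
v = v₀ + at → t = (0 − 100) / -9.81 = 10.2 s
v² = v₀² + 2aΔx → Δx = (0² − 100²)/(2·-9.81) = 510 m
Maximum height = 250 + 510 = 760 m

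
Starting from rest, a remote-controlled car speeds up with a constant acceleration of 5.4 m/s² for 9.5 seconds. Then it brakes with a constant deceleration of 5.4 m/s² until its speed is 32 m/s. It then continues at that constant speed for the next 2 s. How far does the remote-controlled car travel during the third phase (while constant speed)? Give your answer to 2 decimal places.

Phase 1 (accelerating): v₀ = 0 m/s, a = 5.4 m/s².
v = v₀ + at = 0 + (5.4)(9.5) = 51.3 m/s
Δx = v₀t + ½at² = 0·9.5 + 0.5·5.4·9.5² = 244 m

Phase 2 (decelerating): v₀ = 51.3 m/s, a = -5.4 m/s².
v = v₀ + at → t = (32 − 51.3) / -5.4 = 3.57 s
v² = v₀² + 2aΔx → Δx = (32² − 51.3²)/(2·-5.4) = 149 m

Phase 3 (constant speed): v₀ = 32.0 m/s, a = 0 m/s².
v = v₀ + at = 32.0 + (0)(2) = 32.0 m/s
Δx = v₀t + ½at² = 32.0·2 + 0.5·0·2² = 64.0 m
Distance in phase 3 = 64.0 m

64.00 m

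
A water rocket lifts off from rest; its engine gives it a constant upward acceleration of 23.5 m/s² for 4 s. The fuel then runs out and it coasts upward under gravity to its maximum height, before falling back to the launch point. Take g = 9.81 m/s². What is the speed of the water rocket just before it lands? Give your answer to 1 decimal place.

Phase 1 (powered ascent): v₀ = 0 m/s, a = 23.5 m/s².
v = v₀ + at = 0 + (23.5)(4) = 94.0 m/s
Δx = v₀t + ½at² = 0·4 + 0.5·23.5·4² = 188 m

Phase 2 (coasting upward): v₀ = 94.0 m/s, a = -9.81 m/s².
v = v₀ + at → t = (0 − 94.0) / -9.81 = 9.58 s
v² = v₀² + 2aΔx → Δx = (0² − 94.0²)/(2·-9.81) = 450 m

Phase 3 (free fall): v₀ = 0 m/s, a = -9.81 m/s².
Falls 638 m from rest: t = √(2·638/9.81) = 11.4 s; v = g·t = 112 m/s.
Impact speed = 112 m/s

111.9 m/s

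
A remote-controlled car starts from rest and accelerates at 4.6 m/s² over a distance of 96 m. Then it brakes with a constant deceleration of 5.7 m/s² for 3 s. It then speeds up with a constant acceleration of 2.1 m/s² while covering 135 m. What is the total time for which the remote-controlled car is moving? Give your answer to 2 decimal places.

Phase 1 (accelerating): v₀ = 0 m/s, a = 4.6 m/s².
v² = v₀² + 2aΔx = 0² + 2·4.6·96 = 883 → v = 29.7 m/s
t = (v − v₀)/a = (29.7 − 0)/4.6 = 6.46 s

Phase 2 (decelerating): v₀ = 29.7 m/s, a = -5.7 m/s².
v = v₀ + at = 29.7 + (-5.7)(3) = 12.6 m/s
Δx = v₀t + ½at² = 29.7·3 + 0.5·-5.7·3² = 63.5 m

Phase 3 (accelerating): v₀ = 12.6 m/s, a = 2.1 m/s².
v² = v₀² + 2aΔx = 12.6² + 2·2.1·135 = 726 → v = 26.9 m/s
t = (v − v₀)/a = (26.9 − 12.6)/2.1 = 6.82 s
Total time = 6.46 + 3.00 + 6.82 = 16.3 s

16.28 s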